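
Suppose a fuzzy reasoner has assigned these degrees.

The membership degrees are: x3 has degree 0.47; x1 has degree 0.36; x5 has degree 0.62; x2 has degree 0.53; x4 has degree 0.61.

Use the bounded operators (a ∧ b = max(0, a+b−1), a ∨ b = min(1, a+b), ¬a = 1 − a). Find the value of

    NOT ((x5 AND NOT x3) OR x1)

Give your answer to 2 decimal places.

0.49

NOT x3 = 1 − 0.47 = 0.53
x5 AND NOT x3 = max(0, a+b−1) on (0.62, 0.53) = 0.15
(x5 AND NOT x3) OR x1 = min(1, a+b) on (0.15, 0.36) = 0.51
NOT ((x5 AND NOT x3) OR x1) = 1 − 0.51 = 0.49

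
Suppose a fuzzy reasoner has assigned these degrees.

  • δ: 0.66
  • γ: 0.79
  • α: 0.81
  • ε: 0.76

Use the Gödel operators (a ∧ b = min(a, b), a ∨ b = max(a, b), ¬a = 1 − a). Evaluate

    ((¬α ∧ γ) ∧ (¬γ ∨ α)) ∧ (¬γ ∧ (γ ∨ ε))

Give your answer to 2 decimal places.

¬α = 1 − 0.81 = 0.19
¬α ∧ γ = min(a, b) on (0.19, 0.79) = 0.19
¬γ = 1 − 0.79 = 0.21
¬γ ∨ α = max(a, b) on (0.21, 0.81) = 0.81
(¬α ∧ γ) ∧ (¬γ ∨ α) = min(a, b) on (0.19, 0.81) = 0.19
¬γ = 1 − 0.79 = 0.21
γ ∨ ε = max(a, b) on (0.79, 0.76) = 0.79
¬γ ∧ (γ ∨ ε) = min(a, b) on (0.21, 0.79) = 0.21
((¬α ∧ γ) ∧ (¬γ ∨ α)) ∧ (¬γ ∧ (γ ∨ ε)) = min(a, b) on (0.19, 0.21) = 0.19

0.19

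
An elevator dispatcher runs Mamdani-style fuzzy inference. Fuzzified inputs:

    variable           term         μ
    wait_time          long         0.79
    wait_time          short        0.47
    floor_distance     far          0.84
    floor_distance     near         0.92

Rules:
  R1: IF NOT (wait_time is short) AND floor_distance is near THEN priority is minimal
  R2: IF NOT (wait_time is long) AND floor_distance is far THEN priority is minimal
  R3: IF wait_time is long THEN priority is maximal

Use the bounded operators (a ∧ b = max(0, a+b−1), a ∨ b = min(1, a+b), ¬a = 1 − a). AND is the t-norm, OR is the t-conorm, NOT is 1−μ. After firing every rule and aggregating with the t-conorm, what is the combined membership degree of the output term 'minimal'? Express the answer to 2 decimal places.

R1: ¬short=1−0.47=0.53, near=0.92; AND[max(0, a+b−1)] → w = 0.45
R2: ¬long=1−0.79=0.21, far=0.84; AND[max(0, a+b−1)] → w = 0.05
R3: long=0.79 → w = 0.79
Rules with consequent 'minimal': {R1, R2} → strengths 0.45, 0.05
Aggregate via t-conorm [min(1, a+b)]: 0.50

0.50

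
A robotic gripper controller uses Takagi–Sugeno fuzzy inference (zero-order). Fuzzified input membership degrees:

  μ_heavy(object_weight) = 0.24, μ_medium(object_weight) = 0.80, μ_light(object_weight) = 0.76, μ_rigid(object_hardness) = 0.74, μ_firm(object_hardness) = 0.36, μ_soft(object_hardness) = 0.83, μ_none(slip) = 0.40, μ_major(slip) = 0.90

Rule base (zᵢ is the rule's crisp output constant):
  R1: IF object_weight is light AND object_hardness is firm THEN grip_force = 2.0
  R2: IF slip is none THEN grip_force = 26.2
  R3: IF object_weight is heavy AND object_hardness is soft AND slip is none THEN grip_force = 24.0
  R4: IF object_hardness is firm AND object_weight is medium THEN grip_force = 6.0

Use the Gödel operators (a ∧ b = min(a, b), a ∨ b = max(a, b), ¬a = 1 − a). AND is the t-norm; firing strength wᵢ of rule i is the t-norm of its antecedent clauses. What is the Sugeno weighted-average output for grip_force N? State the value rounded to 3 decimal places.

R1 (z=2.0): light=0.76, firm=0.36; AND[min(a, b)] → w = 0.36
R2 (z=26.2): none=0.40 → w = 0.40
R3 (z=24.0): heavy=0.24, soft=0.83, none=0.40; AND[min(a, b)] → w = 0.24
R4 (z=6.0): firm=0.36, medium=0.80; AND[min(a, b)] → w = 0.36
Weighted average = (0.36·2.0 + 0.40·26.2 + 0.24·24.0 + 0.36·6.0) / (0.36 + 0.40 + 0.24 + 0.36)
  = 19.1200 / 1.3600 = 14.059

14.059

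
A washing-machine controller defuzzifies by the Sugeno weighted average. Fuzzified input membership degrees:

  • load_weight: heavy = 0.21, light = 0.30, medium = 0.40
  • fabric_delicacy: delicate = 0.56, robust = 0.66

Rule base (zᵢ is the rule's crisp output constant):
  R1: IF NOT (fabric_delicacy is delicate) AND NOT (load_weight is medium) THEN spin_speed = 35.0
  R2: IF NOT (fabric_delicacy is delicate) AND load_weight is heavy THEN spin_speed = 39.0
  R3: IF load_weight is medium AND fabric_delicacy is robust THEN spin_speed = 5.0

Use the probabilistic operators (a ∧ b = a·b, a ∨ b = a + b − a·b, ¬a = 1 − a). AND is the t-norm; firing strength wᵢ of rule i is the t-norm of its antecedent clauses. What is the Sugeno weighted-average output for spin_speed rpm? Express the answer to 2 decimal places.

R1 (z=35.0): ¬delicate=1−0.56=0.44, ¬medium=1−0.40=0.60; AND[a·b] → w = 0.2640
R2 (z=39.0): ¬delicate=1−0.56=0.44, heavy=0.21; AND[a·b] → w = 0.0924
R3 (z=5.0): medium=0.40, robust=0.66; AND[a·b] → w = 0.2640
Weighted average = (0.2640·35.0 + 0.0924·39.0 + 0.2640·5.0) / (0.2640 + 0.0924 + 0.2640)
  = 14.1636 / 0.6204 = 22.83

22.83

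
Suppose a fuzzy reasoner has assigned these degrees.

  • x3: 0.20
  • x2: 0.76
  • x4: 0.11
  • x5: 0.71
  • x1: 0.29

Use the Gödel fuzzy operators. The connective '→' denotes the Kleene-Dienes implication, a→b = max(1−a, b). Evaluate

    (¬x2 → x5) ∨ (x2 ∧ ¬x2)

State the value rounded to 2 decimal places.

0.76

¬x2 = 1 − 0.76 = 0.24
¬x2 → x5  [Kleene-Dienes: max(1−a, b)] with a=0.24, b=0.71 → 0.76
¬x2 = 1 − 0.76 = 0.24
x2 ∧ ¬x2 = min(a, b) on (0.76, 0.24) = 0.24
(¬x2 → x5) ∨ (x2 ∧ ¬x2) = max(a, b) on (0.76, 0.24) = 0.76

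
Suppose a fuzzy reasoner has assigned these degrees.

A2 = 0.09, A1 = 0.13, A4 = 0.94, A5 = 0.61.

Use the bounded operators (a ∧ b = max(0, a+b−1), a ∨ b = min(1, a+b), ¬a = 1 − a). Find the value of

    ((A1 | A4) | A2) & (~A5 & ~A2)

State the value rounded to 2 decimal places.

0.30

A1 | A4 = min(1, a+b) on (0.13, 0.94) = 1.00
(A1 | A4) | A2 = min(1, a+b) on (1.00, 0.09) = 1.00
~A5 = 1 − 0.61 = 0.39
~A2 = 1 − 0.09 = 0.91
~A5 & ~A2 = max(0, a+b−1) on (0.39, 0.91) = 0.30
((A1 | A4) | A2) & (~A5 & ~A2) = max(0, a+b−1) on (1.00, 0.30) = 0.30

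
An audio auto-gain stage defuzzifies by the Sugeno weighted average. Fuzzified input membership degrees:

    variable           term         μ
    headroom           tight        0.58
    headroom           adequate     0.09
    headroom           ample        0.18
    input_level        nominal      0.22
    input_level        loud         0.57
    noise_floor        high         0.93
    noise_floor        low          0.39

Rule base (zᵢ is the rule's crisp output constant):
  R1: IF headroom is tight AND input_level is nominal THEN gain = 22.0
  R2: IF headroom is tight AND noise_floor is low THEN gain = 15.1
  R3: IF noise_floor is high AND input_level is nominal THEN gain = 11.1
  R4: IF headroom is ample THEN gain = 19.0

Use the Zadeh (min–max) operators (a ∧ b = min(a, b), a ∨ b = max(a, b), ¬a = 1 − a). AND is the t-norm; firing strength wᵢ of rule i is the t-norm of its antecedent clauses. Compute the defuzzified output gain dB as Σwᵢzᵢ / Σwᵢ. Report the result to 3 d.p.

R1 (z=22.0): tight=0.58, nominal=0.22; AND[min(a, b)] → w = 0.22
R2 (z=15.1): tight=0.58, low=0.39; AND[min(a, b)] → w = 0.39
R3 (z=11.1): high=0.93, nominal=0.22; AND[min(a, b)] → w = 0.22
R4 (z=19.0): ample=0.18 → w = 0.18
Weighted average = (0.22·22.0 + 0.39·15.1 + 0.22·11.1 + 0.18·19.0) / (0.22 + 0.39 + 0.22 + 0.18)
  = 16.5910 / 1.0100 = 16.427

16.427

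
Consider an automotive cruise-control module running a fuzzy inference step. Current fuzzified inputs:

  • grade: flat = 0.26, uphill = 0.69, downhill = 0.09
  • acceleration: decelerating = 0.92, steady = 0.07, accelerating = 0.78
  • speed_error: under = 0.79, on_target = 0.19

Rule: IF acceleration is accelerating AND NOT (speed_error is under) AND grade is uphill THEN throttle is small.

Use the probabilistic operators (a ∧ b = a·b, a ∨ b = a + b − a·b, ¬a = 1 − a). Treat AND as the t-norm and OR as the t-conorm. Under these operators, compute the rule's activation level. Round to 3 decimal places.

firing strength: accelerating=0.78, ¬under=1−0.79=0.21, uphill=0.69; AND[a·b] → w = 0.1130

0.113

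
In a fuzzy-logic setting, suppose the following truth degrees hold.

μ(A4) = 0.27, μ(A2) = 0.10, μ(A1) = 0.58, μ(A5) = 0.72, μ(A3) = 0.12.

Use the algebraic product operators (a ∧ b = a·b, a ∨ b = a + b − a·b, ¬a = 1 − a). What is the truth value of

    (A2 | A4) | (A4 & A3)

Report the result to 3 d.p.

A2 | A4 = a + b − a·b on (0.1000, 0.2700) = 0.3430
A4 & A3 = a·b on (0.2700, 0.1200) = 0.0324
(A2 | A4) | (A4 & A3) = a + b − a·b on (0.3430, 0.0324) = 0.3643

0.364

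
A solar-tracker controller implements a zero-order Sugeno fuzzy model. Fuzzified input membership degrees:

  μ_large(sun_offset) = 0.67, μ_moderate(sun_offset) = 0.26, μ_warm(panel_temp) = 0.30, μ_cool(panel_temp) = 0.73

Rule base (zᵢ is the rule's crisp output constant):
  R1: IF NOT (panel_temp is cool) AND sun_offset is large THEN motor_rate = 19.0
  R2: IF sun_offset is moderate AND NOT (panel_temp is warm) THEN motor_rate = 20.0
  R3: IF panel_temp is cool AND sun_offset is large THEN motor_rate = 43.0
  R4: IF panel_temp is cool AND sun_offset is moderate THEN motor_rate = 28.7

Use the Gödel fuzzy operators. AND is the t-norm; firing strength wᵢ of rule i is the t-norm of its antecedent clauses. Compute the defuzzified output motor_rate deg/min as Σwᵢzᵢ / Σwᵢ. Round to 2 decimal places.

R1 (z=19.0): ¬cool=1−0.73=0.27, large=0.67; AND[min(a, b)] → w = 0.27
R2 (z=20.0): moderate=0.26, ¬warm=1−0.30=0.70; AND[min(a, b)] → w = 0.26
R3 (z=43.0): cool=0.73, large=0.67; AND[min(a, b)] → w = 0.67
R4 (z=28.7): cool=0.73, moderate=0.26; AND[min(a, b)] → w = 0.26
Weighted average = (0.27·19.0 + 0.26·20.0 + 0.67·43.0 + 0.26·28.7) / (0.27 + 0.26 + 0.67 + 0.26)
  = 46.6020 / 1.4600 = 31.92

31.92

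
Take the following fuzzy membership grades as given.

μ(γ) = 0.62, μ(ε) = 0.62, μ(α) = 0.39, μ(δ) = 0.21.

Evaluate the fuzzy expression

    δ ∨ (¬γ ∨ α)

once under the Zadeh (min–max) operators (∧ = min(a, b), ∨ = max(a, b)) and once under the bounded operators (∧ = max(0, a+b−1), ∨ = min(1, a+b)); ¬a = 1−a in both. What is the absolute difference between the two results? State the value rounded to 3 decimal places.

Under Zadeh (min–max):
  ¬γ = 1 − 0.62 = 0.38
  ¬γ ∨ α = max(a, b) on (0.38, 0.39) = 0.39
  δ ∨ (¬γ ∨ α) = max(a, b) on (0.21, 0.39) = 0.39
  → value = 0.3900
Under bounded:
  ¬γ = 1 − 0.62 = 0.38
  ¬γ ∨ α = min(1, a+b) on (0.38, 0.39) = 0.77
  δ ∨ (¬γ ∨ α) = min(1, a+b) on (0.21, 0.77) = 0.98
  → value = 0.9800
|0.3900 − 0.9800| = 0.590

0.590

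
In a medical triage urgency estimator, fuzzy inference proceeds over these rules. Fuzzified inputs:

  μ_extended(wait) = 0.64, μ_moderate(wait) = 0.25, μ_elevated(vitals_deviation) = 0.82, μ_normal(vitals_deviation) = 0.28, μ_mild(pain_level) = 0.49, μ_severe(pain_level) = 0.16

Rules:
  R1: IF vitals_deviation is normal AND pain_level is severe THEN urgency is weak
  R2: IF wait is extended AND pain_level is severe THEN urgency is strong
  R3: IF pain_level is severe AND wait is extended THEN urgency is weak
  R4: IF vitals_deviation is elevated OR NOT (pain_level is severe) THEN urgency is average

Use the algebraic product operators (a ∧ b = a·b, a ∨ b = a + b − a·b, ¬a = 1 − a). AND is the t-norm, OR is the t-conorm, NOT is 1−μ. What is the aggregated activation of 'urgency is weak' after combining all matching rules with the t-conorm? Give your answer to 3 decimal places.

R1: normal=0.28, severe=0.16; AND[a·b] → w = 0.0448
R2: extended=0.64, severe=0.16; AND[a·b] → w = 0.1024
R3: severe=0.16, extended=0.64; AND[a·b] → w = 0.1024
R4: elevated=0.82, ¬severe=1−0.16=0.84; OR[a + b − a·b] → w = 0.9712
Rules with consequent 'weak': {R1, R3} → strengths 0.0448, 0.1024
Aggregate via t-conorm [a + b − a·b]: 0.1426

0.143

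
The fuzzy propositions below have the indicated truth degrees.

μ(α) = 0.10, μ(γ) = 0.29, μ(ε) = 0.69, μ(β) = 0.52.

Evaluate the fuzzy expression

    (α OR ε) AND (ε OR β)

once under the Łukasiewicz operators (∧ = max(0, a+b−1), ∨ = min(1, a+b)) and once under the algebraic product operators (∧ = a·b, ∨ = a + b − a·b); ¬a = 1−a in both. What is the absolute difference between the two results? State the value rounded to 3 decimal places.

0.176

Under Łukasiewicz:
  α OR ε = min(1, a+b) on (0.10, 0.69) = 0.79
  ε OR β = min(1, a+b) on (0.69, 0.52) = 1.00
  (α OR ε) AND (ε OR β) = max(0, a+b−1) on (0.79, 1.00) = 0.79
  → value = 0.7900
Under algebraic product:
  α OR ε = a + b − a·b on (0.1000, 0.6900) = 0.7210
  ε OR β = a + b − a·b on (0.6900, 0.5200) = 0.8512
  (α OR ε) AND (ε OR β) = a·b on (0.7210, 0.8512) = 0.6137
  → value = 0.6137
|0.7900 − 0.6137| = 0.176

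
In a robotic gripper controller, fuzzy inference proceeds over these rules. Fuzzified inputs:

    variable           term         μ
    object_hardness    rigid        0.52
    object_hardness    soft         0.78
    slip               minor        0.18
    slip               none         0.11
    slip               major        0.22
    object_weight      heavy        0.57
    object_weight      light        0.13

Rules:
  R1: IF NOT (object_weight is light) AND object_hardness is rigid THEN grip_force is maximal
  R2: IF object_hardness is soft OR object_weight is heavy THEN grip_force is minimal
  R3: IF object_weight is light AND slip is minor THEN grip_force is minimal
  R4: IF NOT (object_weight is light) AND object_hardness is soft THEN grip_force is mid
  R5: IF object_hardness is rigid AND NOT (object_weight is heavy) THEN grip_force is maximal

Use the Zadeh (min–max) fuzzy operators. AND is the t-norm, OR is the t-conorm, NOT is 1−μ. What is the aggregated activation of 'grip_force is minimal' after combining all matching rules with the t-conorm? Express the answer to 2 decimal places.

R1: ¬light=1−0.13=0.87, rigid=0.52; AND[min(a, b)] → w = 0.52
R2: soft=0.78, heavy=0.57; OR[max(a, b)] → w = 0.78
R3: light=0.13, minor=0.18; AND[min(a, b)] → w = 0.13
R4: ¬light=1−0.13=0.87, soft=0.78; AND[min(a, b)] → w = 0.78
R5: rigid=0.52, ¬heavy=1−0.57=0.43; AND[min(a, b)] → w = 0.43
Rules with consequent 'minimal': {R2, R3} → strengths 0.78, 0.13
Aggregate via t-conorm [max(a, b)]: 0.78

0.78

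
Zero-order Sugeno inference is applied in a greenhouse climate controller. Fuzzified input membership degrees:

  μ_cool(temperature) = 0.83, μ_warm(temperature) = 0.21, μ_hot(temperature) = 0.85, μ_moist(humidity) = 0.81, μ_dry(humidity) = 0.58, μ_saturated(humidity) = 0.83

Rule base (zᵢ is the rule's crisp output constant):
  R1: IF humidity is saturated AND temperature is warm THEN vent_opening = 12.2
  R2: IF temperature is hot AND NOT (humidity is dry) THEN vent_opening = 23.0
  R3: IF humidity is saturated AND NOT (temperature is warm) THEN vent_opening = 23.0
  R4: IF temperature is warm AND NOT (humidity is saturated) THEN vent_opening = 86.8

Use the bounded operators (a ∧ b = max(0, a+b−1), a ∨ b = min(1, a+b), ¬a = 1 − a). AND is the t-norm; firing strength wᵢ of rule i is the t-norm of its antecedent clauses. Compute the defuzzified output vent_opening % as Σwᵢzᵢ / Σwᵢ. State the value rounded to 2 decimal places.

22.54

R1 (z=12.2): saturated=0.83, warm=0.21; AND[max(0, a+b−1)] → w = 0.04
R2 (z=23.0): hot=0.85, ¬dry=1−0.58=0.42; AND[max(0, a+b−1)] → w = 0.27
R3 (z=23.0): saturated=0.83, ¬warm=1−0.21=0.79; AND[max(0, a+b−1)] → w = 0.62
R4 (z=86.8): warm=0.21, ¬saturated=1−0.83=0.17; AND[max(0, a+b−1)] → w = 0.00
Weighted average = (0.04·12.2 + 0.27·23.0 + 0.62·23.0 + 0.00·86.8) / (0.04 + 0.27 + 0.62 + 0.00)
  = 20.9580 / 0.9300 = 22.54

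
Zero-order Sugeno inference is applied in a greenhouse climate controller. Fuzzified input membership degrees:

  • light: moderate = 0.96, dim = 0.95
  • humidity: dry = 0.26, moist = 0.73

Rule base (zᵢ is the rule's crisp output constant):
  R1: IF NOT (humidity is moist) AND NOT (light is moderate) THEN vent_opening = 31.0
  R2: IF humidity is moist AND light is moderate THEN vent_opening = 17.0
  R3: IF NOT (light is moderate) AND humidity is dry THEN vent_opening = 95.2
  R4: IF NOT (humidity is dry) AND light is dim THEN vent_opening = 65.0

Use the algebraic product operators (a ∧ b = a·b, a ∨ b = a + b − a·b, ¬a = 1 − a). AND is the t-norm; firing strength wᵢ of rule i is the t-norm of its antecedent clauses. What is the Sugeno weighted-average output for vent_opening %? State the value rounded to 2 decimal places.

R1 (z=31.0): ¬moist=1−0.73=0.27, ¬moderate=1−0.96=0.04; AND[a·b] → w = 0.0108
R2 (z=17.0): moist=0.73, moderate=0.96; AND[a·b] → w = 0.7008
R3 (z=95.2): ¬moderate=1−0.96=0.04, dry=0.26; AND[a·b] → w = 0.0104
R4 (z=65.0): ¬dry=1−0.26=0.74, dim=0.95; AND[a·b] → w = 0.7030
Weighted average = (0.0108·31.0 + 0.7008·17.0 + 0.0104·95.2 + 0.7030·65.0) / (0.0108 + 0.7008 + 0.0104 + 0.7030)
  = 58.9335 / 1.4250 = 41.36

41.36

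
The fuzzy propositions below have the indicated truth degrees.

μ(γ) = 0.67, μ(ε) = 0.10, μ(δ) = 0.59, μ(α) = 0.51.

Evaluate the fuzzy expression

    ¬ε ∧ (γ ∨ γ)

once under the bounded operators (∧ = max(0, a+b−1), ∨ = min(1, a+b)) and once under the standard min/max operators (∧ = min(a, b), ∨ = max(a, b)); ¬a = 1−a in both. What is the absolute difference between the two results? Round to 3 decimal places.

Under bounded:
  ¬ε = 1 − 0.10 = 0.90
  γ ∨ γ = min(1, a+b) on (0.67, 0.67) = 1.00
  ¬ε ∧ (γ ∨ γ) = max(0, a+b−1) on (0.90, 1.00) = 0.90
  → value = 0.9000
Under standard min/max:
  ¬ε = 1 − 0.10 = 0.90
  γ ∨ γ = max(a, b) on (0.67, 0.67) = 0.67
  ¬ε ∧ (γ ∨ γ) = min(a, b) on (0.90, 0.67) = 0.67
  → value = 0.6700
|0.9000 − 0.6700| = 0.230

0.230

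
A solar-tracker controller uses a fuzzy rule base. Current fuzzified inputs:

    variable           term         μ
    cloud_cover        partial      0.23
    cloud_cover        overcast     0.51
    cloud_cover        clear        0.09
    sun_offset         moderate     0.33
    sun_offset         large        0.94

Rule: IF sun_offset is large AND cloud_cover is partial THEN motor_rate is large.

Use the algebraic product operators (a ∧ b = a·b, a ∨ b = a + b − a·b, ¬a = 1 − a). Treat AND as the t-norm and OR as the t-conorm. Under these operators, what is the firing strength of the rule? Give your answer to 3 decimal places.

0.216

firing strength: large=0.94, partial=0.23; AND[a·b] → w = 0.2162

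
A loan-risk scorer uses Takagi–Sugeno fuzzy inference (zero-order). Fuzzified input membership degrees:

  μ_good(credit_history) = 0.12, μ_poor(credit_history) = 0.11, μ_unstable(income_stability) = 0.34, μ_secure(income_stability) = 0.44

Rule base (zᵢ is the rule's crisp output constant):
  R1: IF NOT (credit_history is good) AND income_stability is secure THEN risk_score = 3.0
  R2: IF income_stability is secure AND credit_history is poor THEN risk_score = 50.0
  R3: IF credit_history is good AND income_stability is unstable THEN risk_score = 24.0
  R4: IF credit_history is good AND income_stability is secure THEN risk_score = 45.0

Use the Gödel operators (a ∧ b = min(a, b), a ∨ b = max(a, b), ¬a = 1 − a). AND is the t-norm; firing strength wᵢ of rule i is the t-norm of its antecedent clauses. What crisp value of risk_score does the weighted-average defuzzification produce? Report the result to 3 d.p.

19.114

R1 (z=3.0): ¬good=1−0.12=0.88, secure=0.44; AND[min(a, b)] → w = 0.44
R2 (z=50.0): secure=0.44, poor=0.11; AND[min(a, b)] → w = 0.11
R3 (z=24.0): good=0.12, unstable=0.34; AND[min(a, b)] → w = 0.12
R4 (z=45.0): good=0.12, secure=0.44; AND[min(a, b)] → w = 0.12
Weighted average = (0.44·3.0 + 0.11·50.0 + 0.12·24.0 + 0.12·45.0) / (0.44 + 0.11 + 0.12 + 0.12)
  = 15.1000 / 0.7900 = 19.114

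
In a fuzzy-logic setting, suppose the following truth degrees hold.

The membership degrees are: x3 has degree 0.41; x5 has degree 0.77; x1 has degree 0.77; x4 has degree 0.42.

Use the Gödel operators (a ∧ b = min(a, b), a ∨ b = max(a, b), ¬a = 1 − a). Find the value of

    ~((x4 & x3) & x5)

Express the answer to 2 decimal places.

x4 & x3 = min(a, b) on (0.42, 0.41) = 0.41
(x4 & x3) & x5 = min(a, b) on (0.41, 0.77) = 0.41
~((x4 & x3) & x5) = 1 − 0.41 = 0.59

0.59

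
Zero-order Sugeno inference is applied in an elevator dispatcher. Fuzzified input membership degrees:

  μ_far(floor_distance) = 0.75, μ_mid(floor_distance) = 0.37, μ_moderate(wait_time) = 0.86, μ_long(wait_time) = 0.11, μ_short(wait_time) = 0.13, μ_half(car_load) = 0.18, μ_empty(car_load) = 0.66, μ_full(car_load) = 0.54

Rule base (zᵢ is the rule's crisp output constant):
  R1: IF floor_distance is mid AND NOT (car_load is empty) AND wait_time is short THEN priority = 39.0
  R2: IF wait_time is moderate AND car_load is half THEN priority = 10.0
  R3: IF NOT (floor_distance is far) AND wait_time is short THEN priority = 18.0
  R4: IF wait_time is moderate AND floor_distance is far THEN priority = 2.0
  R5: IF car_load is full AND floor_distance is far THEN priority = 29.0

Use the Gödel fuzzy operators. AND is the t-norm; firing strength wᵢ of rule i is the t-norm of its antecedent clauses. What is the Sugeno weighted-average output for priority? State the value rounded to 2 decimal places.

15.24

R1 (z=39.0): mid=0.37, ¬empty=1−0.66=0.34, short=0.13; AND[min(a, b)] → w = 0.13
R2 (z=10.0): moderate=0.86, half=0.18; AND[min(a, b)] → w = 0.18
R3 (z=18.0): ¬far=1−0.75=0.25, short=0.13; AND[min(a, b)] → w = 0.13
R4 (z=2.0): moderate=0.86, far=0.75; AND[min(a, b)] → w = 0.75
R5 (z=29.0): full=0.54, far=0.75; AND[min(a, b)] → w = 0.54
Weighted average = (0.13·39.0 + 0.18·10.0 + 0.13·18.0 + 0.75·2.0 + 0.54·29.0) / (0.13 + 0.18 + 0.13 + 0.75 + 0.54)
  = 26.3700 / 1.7300 = 15.24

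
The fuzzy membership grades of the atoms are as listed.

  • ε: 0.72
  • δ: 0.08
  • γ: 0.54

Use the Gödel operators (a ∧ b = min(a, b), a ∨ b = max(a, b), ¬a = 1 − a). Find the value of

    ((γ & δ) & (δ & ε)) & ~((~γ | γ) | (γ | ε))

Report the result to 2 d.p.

γ & δ = min(a, b) on (0.54, 0.08) = 0.08
δ & ε = min(a, b) on (0.08, 0.72) = 0.08
(γ & δ) & (δ & ε) = min(a, b) on (0.08, 0.08) = 0.08
~γ = 1 − 0.54 = 0.46
~γ | γ = max(a, b) on (0.46, 0.54) = 0.54
γ | ε = max(a, b) on (0.54, 0.72) = 0.72
(~γ | γ) | (γ | ε) = max(a, b) on (0.54, 0.72) = 0.72
~((~γ | γ) | (γ | ε)) = 1 − 0.72 = 0.28
((γ & δ) & (δ & ε)) & ~((~γ | γ) | (γ | ε)) = min(a, b) on (0.08, 0.28) = 0.08

0.08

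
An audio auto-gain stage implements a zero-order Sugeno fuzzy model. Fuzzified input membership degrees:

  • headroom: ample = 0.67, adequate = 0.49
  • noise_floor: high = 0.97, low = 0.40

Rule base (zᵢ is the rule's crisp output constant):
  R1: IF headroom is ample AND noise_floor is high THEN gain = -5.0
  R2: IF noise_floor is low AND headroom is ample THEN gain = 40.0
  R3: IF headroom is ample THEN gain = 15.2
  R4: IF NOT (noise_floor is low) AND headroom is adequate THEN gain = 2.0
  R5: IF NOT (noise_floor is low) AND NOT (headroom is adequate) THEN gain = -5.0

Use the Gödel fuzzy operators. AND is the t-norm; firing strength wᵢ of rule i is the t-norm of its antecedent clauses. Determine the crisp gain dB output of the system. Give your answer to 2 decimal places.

R1 (z=-5.0): ample=0.67, high=0.97; AND[min(a, b)] → w = 0.67
R2 (z=40.0): low=0.40, ample=0.67; AND[min(a, b)] → w = 0.40
R3 (z=15.2): ample=0.67 → w = 0.67
R4 (z=2.0): ¬low=1−0.40=0.60, adequate=0.49; AND[min(a, b)] → w = 0.49
R5 (z=-5.0): ¬low=1−0.40=0.60, ¬adequate=1−0.49=0.51; AND[min(a, b)] → w = 0.51
Weighted average = (0.67·-5.0 + 0.40·40.0 + 0.67·15.2 + 0.49·2.0 + 0.51·-5.0) / (0.67 + 0.40 + 0.67 + 0.49 + 0.51)
  = 21.2640 / 2.7400 = 7.76

7.76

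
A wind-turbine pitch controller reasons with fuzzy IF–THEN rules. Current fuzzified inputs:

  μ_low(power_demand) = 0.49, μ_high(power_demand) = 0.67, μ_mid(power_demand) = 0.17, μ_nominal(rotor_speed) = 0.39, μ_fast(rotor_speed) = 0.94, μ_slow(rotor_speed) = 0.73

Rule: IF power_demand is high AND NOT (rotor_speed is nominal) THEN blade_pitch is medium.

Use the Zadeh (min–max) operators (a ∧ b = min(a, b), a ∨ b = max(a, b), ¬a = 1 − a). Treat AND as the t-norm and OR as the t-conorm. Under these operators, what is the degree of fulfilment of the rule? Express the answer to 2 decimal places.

0.61

firing strength: high=0.67, ¬nominal=1−0.39=0.61; AND[min(a, b)] → w = 0.61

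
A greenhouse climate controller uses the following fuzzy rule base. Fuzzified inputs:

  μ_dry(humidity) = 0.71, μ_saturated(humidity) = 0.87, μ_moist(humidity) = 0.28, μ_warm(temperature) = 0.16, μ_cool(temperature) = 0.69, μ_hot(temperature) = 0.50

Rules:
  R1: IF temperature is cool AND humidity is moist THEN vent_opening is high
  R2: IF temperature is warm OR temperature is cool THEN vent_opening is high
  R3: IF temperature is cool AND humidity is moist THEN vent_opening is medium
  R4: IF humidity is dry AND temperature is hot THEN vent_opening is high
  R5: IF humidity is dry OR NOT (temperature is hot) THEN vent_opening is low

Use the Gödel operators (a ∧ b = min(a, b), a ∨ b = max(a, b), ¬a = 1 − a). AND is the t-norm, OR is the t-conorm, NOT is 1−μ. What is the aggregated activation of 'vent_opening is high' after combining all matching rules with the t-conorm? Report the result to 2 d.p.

0.69

R1: cool=0.69, moist=0.28; AND[min(a, b)] → w = 0.28
R2: warm=0.16, cool=0.69; OR[max(a, b)] → w = 0.69
R3: cool=0.69, moist=0.28; AND[min(a, b)] → w = 0.28
R4: dry=0.71, hot=0.50; AND[min(a, b)] → w = 0.50
R5: dry=0.71, ¬hot=1−0.50=0.50; OR[max(a, b)] → w = 0.71
Rules with consequent 'high': {R1, R2, R4} → strengths 0.28, 0.69, 0.50
Aggregate via t-conorm [max(a, b)]: 0.69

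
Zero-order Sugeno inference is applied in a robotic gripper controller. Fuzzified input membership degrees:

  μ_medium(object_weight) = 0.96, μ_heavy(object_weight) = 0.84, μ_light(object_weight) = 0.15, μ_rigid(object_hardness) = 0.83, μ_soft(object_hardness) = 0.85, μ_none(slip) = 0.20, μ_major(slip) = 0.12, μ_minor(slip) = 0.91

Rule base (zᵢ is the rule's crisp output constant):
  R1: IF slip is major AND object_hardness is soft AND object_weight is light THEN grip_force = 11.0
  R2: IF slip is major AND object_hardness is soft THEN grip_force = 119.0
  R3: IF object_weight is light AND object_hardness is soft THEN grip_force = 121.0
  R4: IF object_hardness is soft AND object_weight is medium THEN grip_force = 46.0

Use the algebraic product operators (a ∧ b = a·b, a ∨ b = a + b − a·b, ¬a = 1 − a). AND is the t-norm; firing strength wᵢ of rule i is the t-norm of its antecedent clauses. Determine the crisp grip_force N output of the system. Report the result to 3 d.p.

61.529

R1 (z=11.0): major=0.12, soft=0.85, light=0.15; AND[a·b] → w = 0.0153
R2 (z=119.0): major=0.12, soft=0.85; AND[a·b] → w = 0.1020
R3 (z=121.0): light=0.15, soft=0.85; AND[a·b] → w = 0.1275
R4 (z=46.0): soft=0.85, medium=0.96; AND[a·b] → w = 0.8160
Weighted average = (0.0153·11.0 + 0.1020·119.0 + 0.1275·121.0 + 0.8160·46.0) / (0.0153 + 0.1020 + 0.1275 + 0.8160)
  = 65.2698 / 1.0608 = 61.529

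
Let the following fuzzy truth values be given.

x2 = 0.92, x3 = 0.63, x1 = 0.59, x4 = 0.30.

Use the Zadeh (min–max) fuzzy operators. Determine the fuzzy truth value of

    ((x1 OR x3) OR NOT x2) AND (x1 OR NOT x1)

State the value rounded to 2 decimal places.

0.59

x1 OR x3 = max(a, b) on (0.59, 0.63) = 0.63
NOT x2 = 1 − 0.92 = 0.08
(x1 OR x3) OR NOT x2 = max(a, b) on (0.63, 0.08) = 0.63
NOT x1 = 1 − 0.59 = 0.41
x1 OR NOT x1 = max(a, b) on (0.59, 0.41) = 0.59
((x1 OR x3) OR NOT x2) AND (x1 OR NOT x1) = min(a, b) on (0.63, 0.59) = 0.59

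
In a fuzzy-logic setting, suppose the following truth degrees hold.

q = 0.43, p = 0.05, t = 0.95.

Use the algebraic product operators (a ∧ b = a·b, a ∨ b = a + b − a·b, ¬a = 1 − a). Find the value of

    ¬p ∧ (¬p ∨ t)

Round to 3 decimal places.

0.948

¬p = 1 − 0.0500 = 0.9500
¬p = 1 − 0.0500 = 0.9500
¬p ∨ t = a + b − a·b on (0.9500, 0.9500) = 0.9975
¬p ∧ (¬p ∨ t) = a·b on (0.9500, 0.9975) = 0.9476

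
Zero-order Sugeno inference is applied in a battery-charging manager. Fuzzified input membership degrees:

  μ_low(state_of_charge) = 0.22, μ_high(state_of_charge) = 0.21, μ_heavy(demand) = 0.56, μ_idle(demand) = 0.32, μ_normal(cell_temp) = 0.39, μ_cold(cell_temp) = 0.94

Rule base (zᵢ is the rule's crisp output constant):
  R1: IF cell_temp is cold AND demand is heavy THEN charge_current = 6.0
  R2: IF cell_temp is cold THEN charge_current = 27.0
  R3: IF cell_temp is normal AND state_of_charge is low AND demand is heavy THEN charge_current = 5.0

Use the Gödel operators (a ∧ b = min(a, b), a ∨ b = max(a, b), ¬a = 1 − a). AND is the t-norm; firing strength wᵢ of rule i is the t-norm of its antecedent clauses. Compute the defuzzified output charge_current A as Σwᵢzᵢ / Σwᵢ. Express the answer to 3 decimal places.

17.349

R1 (z=6.0): cold=0.94, heavy=0.56; AND[min(a, b)] → w = 0.56
R2 (z=27.0): cold=0.94 → w = 0.94
R3 (z=5.0): normal=0.39, low=0.22, heavy=0.56; AND[min(a, b)] → w = 0.22
Weighted average = (0.56·6.0 + 0.94·27.0 + 0.22·5.0) / (0.56 + 0.94 + 0.22)
  = 29.8400 / 1.7200 = 17.349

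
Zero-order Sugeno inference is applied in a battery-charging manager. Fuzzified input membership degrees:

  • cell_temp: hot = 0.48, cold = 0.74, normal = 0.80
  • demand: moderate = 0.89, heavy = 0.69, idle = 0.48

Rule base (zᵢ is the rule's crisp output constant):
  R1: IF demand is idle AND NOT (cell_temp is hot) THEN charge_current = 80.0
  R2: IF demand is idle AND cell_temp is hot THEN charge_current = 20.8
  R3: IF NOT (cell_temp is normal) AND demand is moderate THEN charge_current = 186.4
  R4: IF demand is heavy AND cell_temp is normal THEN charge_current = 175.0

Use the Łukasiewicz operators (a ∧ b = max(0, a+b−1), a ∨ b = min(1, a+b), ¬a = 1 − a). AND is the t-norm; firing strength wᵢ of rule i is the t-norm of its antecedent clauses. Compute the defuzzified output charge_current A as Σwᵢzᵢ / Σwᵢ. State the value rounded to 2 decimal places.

176.77

R1 (z=80.0): idle=0.48, ¬hot=1−0.48=0.52; AND[max(0, a+b−1)] → w = 0.00
R2 (z=20.8): idle=0.48, hot=0.48; AND[max(0, a+b−1)] → w = 0.00
R3 (z=186.4): ¬normal=1−0.80=0.20, moderate=0.89; AND[max(0, a+b−1)] → w = 0.09
R4 (z=175.0): heavy=0.69, normal=0.80; AND[max(0, a+b−1)] → w = 0.49
Weighted average = (0.00·80.0 + 0.00·20.8 + 0.09·186.4 + 0.49·175.0) / (0.00 + 0.00 + 0.09 + 0.49)
  = 102.5260 / 0.5800 = 176.77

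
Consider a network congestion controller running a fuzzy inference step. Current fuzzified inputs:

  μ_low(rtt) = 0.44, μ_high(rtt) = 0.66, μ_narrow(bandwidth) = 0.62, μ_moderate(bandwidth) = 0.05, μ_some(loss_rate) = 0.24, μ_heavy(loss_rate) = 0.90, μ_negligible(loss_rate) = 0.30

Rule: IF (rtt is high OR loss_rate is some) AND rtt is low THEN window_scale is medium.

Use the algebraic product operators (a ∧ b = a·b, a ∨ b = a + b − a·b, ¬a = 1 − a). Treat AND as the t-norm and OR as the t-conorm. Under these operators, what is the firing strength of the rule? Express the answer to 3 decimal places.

0.326

firing strength: (high=0.66 OR some=0.24) = 0.7416; AND[a·b] with low=0.44 → w = 0.3263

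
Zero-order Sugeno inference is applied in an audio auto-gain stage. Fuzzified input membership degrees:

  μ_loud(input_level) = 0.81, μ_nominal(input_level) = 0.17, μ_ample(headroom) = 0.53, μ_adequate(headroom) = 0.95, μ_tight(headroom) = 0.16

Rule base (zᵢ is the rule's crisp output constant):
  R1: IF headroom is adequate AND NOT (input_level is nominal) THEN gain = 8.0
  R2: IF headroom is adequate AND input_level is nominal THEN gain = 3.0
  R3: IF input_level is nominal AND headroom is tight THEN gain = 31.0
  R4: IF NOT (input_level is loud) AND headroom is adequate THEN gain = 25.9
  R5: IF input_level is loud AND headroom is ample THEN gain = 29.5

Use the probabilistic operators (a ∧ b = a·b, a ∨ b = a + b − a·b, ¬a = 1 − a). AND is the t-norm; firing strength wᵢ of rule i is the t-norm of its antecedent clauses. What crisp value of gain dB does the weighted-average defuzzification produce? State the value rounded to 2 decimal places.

15.74

R1 (z=8.0): adequate=0.95, ¬nominal=1−0.17=0.83; AND[a·b] → w = 0.7885
R2 (z=3.0): adequate=0.95, nominal=0.17; AND[a·b] → w = 0.1615
R3 (z=31.0): nominal=0.17, tight=0.16; AND[a·b] → w = 0.0272
R4 (z=25.9): ¬loud=1−0.81=0.19, adequate=0.95; AND[a·b] → w = 0.1805
R5 (z=29.5): loud=0.81, ample=0.53; AND[a·b] → w = 0.4293
Weighted average = (0.7885·8.0 + 0.1615·3.0 + 0.0272·31.0 + 0.1805·25.9 + 0.4293·29.5) / (0.7885 + 0.1615 + 0.0272 + 0.1805 + 0.4293)
  = 24.9750 / 1.5870 = 15.74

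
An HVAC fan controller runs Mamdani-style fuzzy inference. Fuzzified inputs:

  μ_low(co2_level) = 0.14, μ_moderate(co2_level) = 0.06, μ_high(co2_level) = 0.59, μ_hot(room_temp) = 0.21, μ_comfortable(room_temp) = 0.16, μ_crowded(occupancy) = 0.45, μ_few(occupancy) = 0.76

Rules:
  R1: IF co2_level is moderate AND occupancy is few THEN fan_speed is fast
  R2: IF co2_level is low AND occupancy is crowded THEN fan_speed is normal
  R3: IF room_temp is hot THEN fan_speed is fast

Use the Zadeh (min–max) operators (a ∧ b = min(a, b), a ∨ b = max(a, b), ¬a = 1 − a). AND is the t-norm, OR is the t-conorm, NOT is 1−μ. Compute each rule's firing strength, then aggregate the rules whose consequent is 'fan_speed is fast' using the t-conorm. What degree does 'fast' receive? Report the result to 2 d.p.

R1: moderate=0.06, few=0.76; AND[min(a, b)] → w = 0.06
R2: low=0.14, crowded=0.45; AND[min(a, b)] → w = 0.14
R3: hot=0.21 → w = 0.21
Rules with consequent 'fast': {R1, R3} → strengths 0.06, 0.21
Aggregate via t-conorm [max(a, b)]: 0.21

0.21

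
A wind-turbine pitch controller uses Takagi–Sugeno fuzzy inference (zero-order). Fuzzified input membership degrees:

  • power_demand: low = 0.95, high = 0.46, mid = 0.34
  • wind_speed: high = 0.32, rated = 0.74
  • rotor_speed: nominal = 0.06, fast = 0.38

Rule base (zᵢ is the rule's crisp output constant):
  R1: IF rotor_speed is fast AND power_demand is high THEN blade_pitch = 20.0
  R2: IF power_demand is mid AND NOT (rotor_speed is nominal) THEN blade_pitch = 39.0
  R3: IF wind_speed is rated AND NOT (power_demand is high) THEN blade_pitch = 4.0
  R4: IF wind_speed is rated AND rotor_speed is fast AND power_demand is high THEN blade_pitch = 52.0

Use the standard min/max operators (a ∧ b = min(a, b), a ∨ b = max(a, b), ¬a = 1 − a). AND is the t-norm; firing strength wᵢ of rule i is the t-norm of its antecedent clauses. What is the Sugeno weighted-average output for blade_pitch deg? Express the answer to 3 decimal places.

26.085

R1 (z=20.0): fast=0.38, high=0.46; AND[min(a, b)] → w = 0.38
R2 (z=39.0): mid=0.34, ¬nominal=1−0.06=0.94; AND[min(a, b)] → w = 0.34
R3 (z=4.0): rated=0.74, ¬high=1−0.46=0.54; AND[min(a, b)] → w = 0.54
R4 (z=52.0): rated=0.74, fast=0.38, high=0.46; AND[min(a, b)] → w = 0.38
Weighted average = (0.38·20.0 + 0.34·39.0 + 0.54·4.0 + 0.38·52.0) / (0.38 + 0.34 + 0.54 + 0.38)
  = 42.7800 / 1.6400 = 26.085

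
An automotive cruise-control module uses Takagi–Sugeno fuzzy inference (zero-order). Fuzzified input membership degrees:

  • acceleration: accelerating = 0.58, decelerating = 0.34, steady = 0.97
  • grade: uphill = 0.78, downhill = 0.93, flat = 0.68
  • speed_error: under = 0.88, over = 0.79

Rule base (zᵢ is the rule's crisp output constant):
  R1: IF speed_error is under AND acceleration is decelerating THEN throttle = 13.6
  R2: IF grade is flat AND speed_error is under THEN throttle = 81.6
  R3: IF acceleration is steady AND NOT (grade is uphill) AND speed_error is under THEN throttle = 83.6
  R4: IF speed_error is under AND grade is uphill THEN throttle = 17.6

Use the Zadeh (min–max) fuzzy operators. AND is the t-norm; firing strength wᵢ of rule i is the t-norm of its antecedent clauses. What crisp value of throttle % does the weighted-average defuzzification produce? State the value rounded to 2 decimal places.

45.66

R1 (z=13.6): under=0.88, decelerating=0.34; AND[min(a, b)] → w = 0.34
R2 (z=81.6): flat=0.68, under=0.88; AND[min(a, b)] → w = 0.68
R3 (z=83.6): steady=0.97, ¬uphill=1−0.78=0.22, under=0.88; AND[min(a, b)] → w = 0.22
R4 (z=17.6): under=0.88, uphill=0.78; AND[min(a, b)] → w = 0.78
Weighted average = (0.34·13.6 + 0.68·81.6 + 0.22·83.6 + 0.78·17.6) / (0.34 + 0.68 + 0.22 + 0.78)
  = 92.2320 / 2.0200 = 45.66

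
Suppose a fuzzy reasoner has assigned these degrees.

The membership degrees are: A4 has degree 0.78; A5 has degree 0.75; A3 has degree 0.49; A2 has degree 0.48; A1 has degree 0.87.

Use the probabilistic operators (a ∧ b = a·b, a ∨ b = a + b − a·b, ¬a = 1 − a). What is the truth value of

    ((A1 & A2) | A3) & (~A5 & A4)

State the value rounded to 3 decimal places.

A1 & A2 = a·b on (0.8700, 0.4800) = 0.4176
(A1 & A2) | A3 = a + b − a·b on (0.4176, 0.4900) = 0.7030
~A5 = 1 − 0.7500 = 0.2500
~A5 & A4 = a·b on (0.2500, 0.7800) = 0.1950
((A1 & A2) | A3) & (~A5 & A4) = a·b on (0.7030, 0.1950) = 0.1371

0.137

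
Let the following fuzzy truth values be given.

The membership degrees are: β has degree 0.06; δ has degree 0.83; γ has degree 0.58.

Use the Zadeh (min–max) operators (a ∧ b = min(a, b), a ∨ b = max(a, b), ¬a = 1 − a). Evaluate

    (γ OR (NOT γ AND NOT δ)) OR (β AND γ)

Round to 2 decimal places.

0.58

NOT γ = 1 − 0.58 = 0.42
NOT δ = 1 − 0.83 = 0.17
NOT γ AND NOT δ = min(a, b) on (0.42, 0.17) = 0.17
γ OR (NOT γ AND NOT δ) = max(a, b) on (0.58, 0.17) = 0.58
β AND γ = min(a, b) on (0.06, 0.58) = 0.06
(γ OR (NOT γ AND NOT δ)) OR (β AND γ) = max(a, b) on (0.58, 0.06) = 0.58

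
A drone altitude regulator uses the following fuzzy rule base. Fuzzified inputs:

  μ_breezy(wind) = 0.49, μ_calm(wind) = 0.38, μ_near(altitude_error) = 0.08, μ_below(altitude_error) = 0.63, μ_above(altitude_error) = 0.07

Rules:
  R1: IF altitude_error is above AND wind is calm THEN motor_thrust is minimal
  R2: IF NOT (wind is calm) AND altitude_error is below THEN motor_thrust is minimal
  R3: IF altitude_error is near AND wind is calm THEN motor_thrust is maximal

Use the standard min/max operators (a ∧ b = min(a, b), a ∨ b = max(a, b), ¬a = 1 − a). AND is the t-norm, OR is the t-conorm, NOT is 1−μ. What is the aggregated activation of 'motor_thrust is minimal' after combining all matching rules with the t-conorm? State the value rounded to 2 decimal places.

R1: above=0.07, calm=0.38; AND[min(a, b)] → w = 0.07
R2: ¬calm=1−0.38=0.62, below=0.63; AND[min(a, b)] → w = 0.62
R3: near=0.08, calm=0.38; AND[min(a, b)] → w = 0.08
Rules with consequent 'minimal': {R1, R2} → strengths 0.07, 0.62
Aggregate via t-conorm [max(a, b)]: 0.62

0.62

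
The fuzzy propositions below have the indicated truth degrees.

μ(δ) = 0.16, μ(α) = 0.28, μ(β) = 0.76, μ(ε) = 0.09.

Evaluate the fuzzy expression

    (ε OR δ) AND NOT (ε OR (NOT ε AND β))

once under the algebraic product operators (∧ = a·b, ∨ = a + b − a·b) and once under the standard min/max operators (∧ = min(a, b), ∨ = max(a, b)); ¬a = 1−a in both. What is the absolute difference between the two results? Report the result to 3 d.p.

0.094

Under algebraic product:
  ε OR δ = a + b − a·b on (0.0900, 0.1600) = 0.2356
  NOT ε = 1 − 0.0900 = 0.9100
  NOT ε AND β = a·b on (0.9100, 0.7600) = 0.6916
  ε OR (NOT ε AND β) = a + b − a·b on (0.0900, 0.6916) = 0.7194
  NOT (ε OR (NOT ε AND β)) = 1 − 0.7194 = 0.2806
  (ε OR δ) AND NOT (ε OR (NOT ε AND β)) = a·b on (0.2356, 0.2806) = 0.0661
  → value = 0.0661
Under standard min/max:
  ε OR δ = max(a, b) on (0.09, 0.16) = 0.16
  NOT ε = 1 − 0.09 = 0.91
  NOT ε AND β = min(a, b) on (0.91, 0.76) = 0.76
  ε OR (NOT ε AND β) = max(a, b) on (0.09, 0.76) = 0.76
  NOT (ε OR (NOT ε AND β)) = 1 − 0.76 = 0.24
  (ε OR δ) AND NOT (ε OR (NOT ε AND β)) = min(a, b) on (0.16, 0.24) = 0.16
  → value = 0.1600
|0.0661 − 0.1600| = 0.094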